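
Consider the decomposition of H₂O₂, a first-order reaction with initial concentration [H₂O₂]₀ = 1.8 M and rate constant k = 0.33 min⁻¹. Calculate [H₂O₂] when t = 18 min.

0.004738 M

Step 1: For a first-order reaction: [H₂O₂] = [H₂O₂]₀ × e^(-kt)
Step 2: [H₂O₂] = 1.8 × e^(-0.33 × 18)
Step 3: [H₂O₂] = 1.8 × e^(-5.94)
Step 4: [H₂O₂] = 1.8 × 0.00263203 = 0.004738 M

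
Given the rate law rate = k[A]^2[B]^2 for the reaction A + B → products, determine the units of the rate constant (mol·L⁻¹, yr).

(mol·L⁻¹)⁻³·yr⁻¹

Step 1: Overall order = 2 + 2 = 4.
Step 2: rate has units mol·L⁻¹·yr⁻¹; [A]^2[B]^2 has units (mol·L⁻¹)^4.
Step 3: k = rate/([A]^2[B]^2), so units of k = (mol·L⁻¹)^(1-4)·yr⁻¹ = (mol·L⁻¹)⁻³·yr⁻¹.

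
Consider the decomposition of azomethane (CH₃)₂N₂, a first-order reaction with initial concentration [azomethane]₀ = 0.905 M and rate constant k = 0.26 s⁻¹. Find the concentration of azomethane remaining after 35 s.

0.0001011 M

Step 1: For a first-order reaction: [azomethane] = [azomethane]₀ × e^(-kt)
Step 2: [azomethane] = 0.905 × e^(-0.26 × 35)
Step 3: [azomethane] = 0.905 × e^(-9.1)
Step 4: [azomethane] = 0.905 × 0.000111666 = 0.0001011 M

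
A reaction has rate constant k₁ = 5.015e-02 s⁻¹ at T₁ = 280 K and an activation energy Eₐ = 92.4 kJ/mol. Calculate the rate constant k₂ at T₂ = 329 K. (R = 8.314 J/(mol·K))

1.852e+01 s⁻¹

Step 1: Use the two-temperature Arrhenius form: ln(k₂/k₁) = -Eₐ/R × (1/T₂ - 1/T₁)
Step 2: Convert Eₐ to J/mol: 92.4 kJ/mol = 92400 J/mol
Step 3: 1/T₂ - 1/T₁ = 1/329 - 1/280 = -5.319149e-04 K⁻¹
Step 4: ln(k₂/k₁) = -92400/8.314 × -5.319149e-04 = 5.91159
Step 5: k₂ = k₁ × exp(5.91159) = 5.015e-02 × 3.69293e+02 = 1.852e+01 s⁻¹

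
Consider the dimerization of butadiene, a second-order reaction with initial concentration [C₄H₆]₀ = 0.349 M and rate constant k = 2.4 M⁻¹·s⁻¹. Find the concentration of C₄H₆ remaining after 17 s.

0.0229 M

Step 1: For a second-order reaction: 1/[C₄H₆] = 1/[C₄H₆]₀ + kt
Step 2: 1/[C₄H₆] = 1/0.349 + 2.4 × 17
Step 3: 1/[C₄H₆] = 2.865 + 40.8 = 43.67
Step 4: [C₄H₆] = 1/43.67 = 0.0229 M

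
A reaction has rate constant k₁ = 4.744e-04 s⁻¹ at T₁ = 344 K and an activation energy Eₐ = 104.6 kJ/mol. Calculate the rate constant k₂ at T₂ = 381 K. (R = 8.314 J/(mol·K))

1.654e-02 s⁻¹

Step 1: Use the two-temperature Arrhenius form: ln(k₂/k₁) = -Eₐ/R × (1/T₂ - 1/T₁)
Step 2: Convert Eₐ to J/mol: 104.6 kJ/mol = 104600 J/mol
Step 3: 1/T₂ - 1/T₁ = 1/381 - 1/344 = -2.823048e-04 K⁻¹
Step 4: ln(k₂/k₁) = -104600/8.314 × -2.823048e-04 = 3.55173
Step 5: k₂ = k₁ × exp(3.55173) = 4.744e-04 × 3.48736e+01 = 1.654e-02 s⁻¹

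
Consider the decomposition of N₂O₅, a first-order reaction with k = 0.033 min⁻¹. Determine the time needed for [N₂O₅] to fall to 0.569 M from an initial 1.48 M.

28.97 min

Step 1: For first-order: t = ln([N₂O₅]₀/[N₂O₅])/k
Step 2: t = ln(1.48/0.569)/0.033
Step 3: t = ln(2.601)/0.033
Step 4: t = 0.9559/0.033 = 28.97 min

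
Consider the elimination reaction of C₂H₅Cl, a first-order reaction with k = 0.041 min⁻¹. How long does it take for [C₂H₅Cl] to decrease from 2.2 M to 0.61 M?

31.29 min

Step 1: For first-order: t = ln([C₂H₅Cl]₀/[C₂H₅Cl])/k
Step 2: t = ln(2.2/0.61)/0.041
Step 3: t = ln(3.607)/0.041
Step 4: t = 1.283/0.041 = 31.29 min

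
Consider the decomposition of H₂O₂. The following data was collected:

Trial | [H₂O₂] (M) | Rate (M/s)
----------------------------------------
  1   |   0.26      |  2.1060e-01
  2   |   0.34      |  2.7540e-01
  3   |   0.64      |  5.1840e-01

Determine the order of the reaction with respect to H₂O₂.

first order (1)

Step 1: Compare trials to find order n where rate₂/rate₁ = ([H₂O₂]₂/[H₂O₂]₁)^n
Step 2: rate₂/rate₁ = 2.7540e-01/2.1060e-01 = 1.308
Step 3: [H₂O₂]₂/[H₂O₂]₁ = 0.34/0.26 = 1.308
Step 4: n = ln(1.308)/ln(1.308) = 1.00 ≈ 1
Step 5: The reaction is first order in H₂O₂.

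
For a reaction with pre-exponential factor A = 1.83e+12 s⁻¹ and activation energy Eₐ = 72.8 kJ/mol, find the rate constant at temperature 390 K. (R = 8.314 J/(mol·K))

3.25e+02 s⁻¹

Step 1: Use the Arrhenius equation: k = A × exp(-Eₐ/RT)
Step 2: Convert Eₐ to J/mol: 72.8 kJ/mol = 72800 J/mol
Step 3: Calculate the exponent: -Eₐ/(RT) = -72800/(8.314 × 390) = -22.45209
Step 4: k = 1.83e+12 × exp(-22.45209)
Step 5: k = 1.83e+12 × 1.77493e-10 = 3.2481e+02 s⁻¹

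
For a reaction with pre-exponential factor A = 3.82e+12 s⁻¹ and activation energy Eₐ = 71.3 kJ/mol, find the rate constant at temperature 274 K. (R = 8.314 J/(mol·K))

9.75e-02 s⁻¹

Step 1: Use the Arrhenius equation: k = A × exp(-Eₐ/RT)
Step 2: Convert Eₐ to J/mol: 71.3 kJ/mol = 71300 J/mol
Step 3: Calculate the exponent: -Eₐ/(RT) = -71300/(8.314 × 274) = -31.29889
Step 4: k = 3.82e+12 × exp(-31.29889)
Step 5: k = 3.82e+12 × 2.55308e-14 = 9.7528e-02 s⁻¹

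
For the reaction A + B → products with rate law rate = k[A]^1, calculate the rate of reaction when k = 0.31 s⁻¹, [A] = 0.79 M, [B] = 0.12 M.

0.2449 M/s

Step 1: The rate law is rate = k[A]^1
Step 2: Note that the rate does not depend on [B] (zero order in B).
Step 3: rate = 0.31 × (0.79)^1 = 0.2449 M/s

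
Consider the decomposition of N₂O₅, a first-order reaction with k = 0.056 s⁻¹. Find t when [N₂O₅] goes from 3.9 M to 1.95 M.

12.38 s

Step 1: For first-order: t = ln([N₂O₅]₀/[N₂O₅])/k
Step 2: t = ln(3.9/1.95)/0.056
Step 3: t = ln(2)/0.056
Step 4: t = 0.6931/0.056 = 12.38 s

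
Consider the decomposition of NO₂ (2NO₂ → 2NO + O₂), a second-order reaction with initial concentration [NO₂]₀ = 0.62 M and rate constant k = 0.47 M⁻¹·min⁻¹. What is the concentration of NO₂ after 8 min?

0.1861 M

Step 1: For a second-order reaction: 1/[NO₂] = 1/[NO₂]₀ + kt
Step 2: 1/[NO₂] = 1/0.62 + 0.47 × 8
Step 3: 1/[NO₂] = 1.613 + 3.76 = 5.373
Step 4: [NO₂] = 1/5.373 = 0.1861 M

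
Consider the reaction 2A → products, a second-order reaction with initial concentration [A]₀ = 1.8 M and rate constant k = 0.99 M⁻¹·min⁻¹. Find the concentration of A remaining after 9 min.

0.1056 M

Step 1: For a second-order reaction: 1/[A] = 1/[A]₀ + kt
Step 2: 1/[A] = 1/1.8 + 0.99 × 9
Step 3: 1/[A] = 0.5556 + 8.91 = 9.466
Step 4: [A] = 1/9.466 = 0.1056 M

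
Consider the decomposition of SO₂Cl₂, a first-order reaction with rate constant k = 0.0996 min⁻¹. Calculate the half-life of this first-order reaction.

6.959 min

Step 1: For a first-order reaction, t₁/₂ = ln(2)/k
Step 2: t₁/₂ = ln(2)/0.0996
Step 3: t₁/₂ = 0.6931/0.0996 = 6.959 min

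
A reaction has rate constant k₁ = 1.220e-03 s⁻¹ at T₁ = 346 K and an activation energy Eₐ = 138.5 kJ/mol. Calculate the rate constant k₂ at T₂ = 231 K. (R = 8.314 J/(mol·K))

4.751e-14 s⁻¹

Step 1: Use the two-temperature Arrhenius form: ln(k₂/k₁) = -Eₐ/R × (1/T₂ - 1/T₁)
Step 2: Convert Eₐ to J/mol: 138.5 kJ/mol = 138500 J/mol
Step 3: 1/T₂ - 1/T₁ = 1/231 - 1/346 = 1.438831e-03 K⁻¹
Step 4: ln(k₂/k₁) = -138500/8.314 × 1.438831e-03 = -23.96898
Step 5: k₂ = k₁ × exp(-23.96898) = 1.220e-03 × 3.89407e-11 = 4.751e-14 s⁻¹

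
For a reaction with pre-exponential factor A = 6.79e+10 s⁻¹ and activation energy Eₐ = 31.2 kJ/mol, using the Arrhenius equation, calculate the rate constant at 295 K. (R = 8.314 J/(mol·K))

2.03e+05 s⁻¹

Step 1: Use the Arrhenius equation: k = A × exp(-Eₐ/RT)
Step 2: Convert Eₐ to J/mol: 31.2 kJ/mol = 31200 J/mol
Step 3: Calculate the exponent: -Eₐ/(RT) = -31200/(8.314 × 295) = -12.72104
Step 4: k = 6.79e+10 × exp(-12.72104)
Step 5: k = 6.79e+10 × 2.98760e-06 = 2.0286e+05 s⁻¹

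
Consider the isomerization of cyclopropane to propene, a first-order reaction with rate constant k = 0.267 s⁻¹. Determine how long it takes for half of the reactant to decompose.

2.596 s

Step 1: For a first-order reaction, t₁/₂ = ln(2)/k
Step 2: t₁/₂ = ln(2)/0.267
Step 3: t₁/₂ = 0.6931/0.267 = 2.596 s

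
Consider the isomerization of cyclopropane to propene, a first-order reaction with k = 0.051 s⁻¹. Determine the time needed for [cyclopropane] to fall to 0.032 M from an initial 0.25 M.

40.31 s

Step 1: For first-order: t = ln([cyclopropane]₀/[cyclopropane])/k
Step 2: t = ln(0.25/0.032)/0.051
Step 3: t = ln(7.812)/0.051
Step 4: t = 2.056/0.051 = 40.31 s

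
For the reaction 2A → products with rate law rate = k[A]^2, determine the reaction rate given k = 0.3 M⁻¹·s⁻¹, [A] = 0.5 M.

0.075 M/s

Step 1: Identify the rate law: rate = k[A]^2
Step 2: Substitute values: rate = 0.3 × (0.5)^2
Step 3: Calculate: rate = 0.3 × 0.25 = 0.075 M/s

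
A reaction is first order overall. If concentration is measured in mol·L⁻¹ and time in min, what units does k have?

min⁻¹

Step 1: For overall order n, rate = k × (concentration)^n.
Step 2: Rate has units mol·L⁻¹·min⁻¹; concentration term has units (mol·L⁻¹)^1.
Step 3: k = rate / (concentration)^n, so units of k = (mol·L⁻¹)^(1-1)·min⁻¹ = min⁻¹.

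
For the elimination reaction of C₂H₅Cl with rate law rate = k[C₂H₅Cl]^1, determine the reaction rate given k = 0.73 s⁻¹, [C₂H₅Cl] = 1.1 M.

0.803 M/s

Step 1: Identify the rate law: rate = k[C₂H₅Cl]^1
Step 2: Substitute values: rate = 0.73 × (1.1)^1
Step 3: Calculate: rate = 0.73 × 1.1 = 0.803 M/s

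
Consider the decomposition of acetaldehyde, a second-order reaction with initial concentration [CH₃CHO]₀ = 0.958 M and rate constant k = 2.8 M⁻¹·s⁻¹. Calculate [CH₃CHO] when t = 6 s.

0.05604 M

Step 1: For a second-order reaction: 1/[CH₃CHO] = 1/[CH₃CHO]₀ + kt
Step 2: 1/[CH₃CHO] = 1/0.958 + 2.8 × 6
Step 3: 1/[CH₃CHO] = 1.044 + 16.8 = 17.84
Step 4: [CH₃CHO] = 1/17.84 = 0.05604 M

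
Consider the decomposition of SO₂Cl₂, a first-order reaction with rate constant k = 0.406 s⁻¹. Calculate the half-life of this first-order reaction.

1.707 s

Step 1: For a first-order reaction, t₁/₂ = ln(2)/k
Step 2: t₁/₂ = ln(2)/0.406
Step 3: t₁/₂ = 0.6931/0.406 = 1.707 s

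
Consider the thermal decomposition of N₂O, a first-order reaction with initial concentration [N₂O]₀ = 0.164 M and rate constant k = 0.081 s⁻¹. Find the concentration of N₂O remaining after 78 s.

0.0002958 M

Step 1: For a first-order reaction: [N₂O] = [N₂O]₀ × e^(-kt)
Step 2: [N₂O] = 0.164 × e^(-0.081 × 78)
Step 3: [N₂O] = 0.164 × e^(-6.318)
Step 4: [N₂O] = 0.164 × 0.00180355 = 0.0002958 M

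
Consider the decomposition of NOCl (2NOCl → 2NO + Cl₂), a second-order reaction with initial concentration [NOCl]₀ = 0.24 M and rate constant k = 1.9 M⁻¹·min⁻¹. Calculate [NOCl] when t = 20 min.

0.02372 M

Step 1: For a second-order reaction: 1/[NOCl] = 1/[NOCl]₀ + kt
Step 2: 1/[NOCl] = 1/0.24 + 1.9 × 20
Step 3: 1/[NOCl] = 4.167 + 38 = 42.17
Step 4: [NOCl] = 1/42.17 = 0.02372 M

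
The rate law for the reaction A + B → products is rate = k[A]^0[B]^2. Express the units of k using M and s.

M⁻¹·s⁻¹

Step 1: Overall order = 0 + 2 = 2.
Step 2: rate has units M·s⁻¹; [A]^0[B]^2 has units M^2.
Step 3: k = rate/([A]^0[B]^2), so units of k = M^(1-2)·s⁻¹ = M⁻¹·s⁻¹.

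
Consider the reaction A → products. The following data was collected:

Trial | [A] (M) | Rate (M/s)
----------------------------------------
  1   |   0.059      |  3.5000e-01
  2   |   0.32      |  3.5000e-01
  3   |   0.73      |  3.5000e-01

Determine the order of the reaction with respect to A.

zeroth order (0)

Step 1: Compare trials - when concentration changes, rate stays constant.
Step 2: rate₂/rate₁ = 3.5000e-01/3.5000e-01 = 1
Step 3: [A]₂/[A]₁ = 0.32/0.059 = 5.424
Step 4: Since rate ratio ≈ (conc ratio)^0, the reaction is zeroth order.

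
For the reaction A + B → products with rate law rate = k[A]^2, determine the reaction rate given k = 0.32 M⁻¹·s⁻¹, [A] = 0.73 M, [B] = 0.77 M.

0.1705 M/s

Step 1: The rate law is rate = k[A]^2
Step 2: Note that the rate does not depend on [B] (zero order in B).
Step 3: rate = 0.32 × (0.73)^2 = 0.170528 M/s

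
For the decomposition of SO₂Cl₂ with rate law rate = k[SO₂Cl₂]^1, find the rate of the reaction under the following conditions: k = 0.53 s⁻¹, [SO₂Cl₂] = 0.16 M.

0.0848 M/s

Step 1: Identify the rate law: rate = k[SO₂Cl₂]^1
Step 2: Substitute values: rate = 0.53 × (0.16)^1
Step 3: Calculate: rate = 0.53 × 0.16 = 0.0848 M/s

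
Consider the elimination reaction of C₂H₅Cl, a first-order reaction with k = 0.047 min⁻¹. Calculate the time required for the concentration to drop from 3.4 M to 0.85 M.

29.5 min

Step 1: For first-order: t = ln([C₂H₅Cl]₀/[C₂H₅Cl])/k
Step 2: t = ln(3.4/0.85)/0.047
Step 3: t = ln(4)/0.047
Step 4: t = 1.386/0.047 = 29.5 min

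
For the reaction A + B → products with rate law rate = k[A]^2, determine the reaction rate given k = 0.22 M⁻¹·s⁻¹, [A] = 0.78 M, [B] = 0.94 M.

0.1338 M/s

Step 1: The rate law is rate = k[A]^2
Step 2: Note that the rate does not depend on [B] (zero order in B).
Step 3: rate = 0.22 × (0.78)^2 = 0.133848 M/s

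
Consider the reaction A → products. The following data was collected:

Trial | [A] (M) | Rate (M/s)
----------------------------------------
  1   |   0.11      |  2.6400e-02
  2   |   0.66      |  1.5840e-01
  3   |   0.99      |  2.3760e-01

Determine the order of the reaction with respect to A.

first order (1)

Step 1: Compare trials to find order n where rate₂/rate₁ = ([A]₂/[A]₁)^n
Step 2: rate₂/rate₁ = 1.5840e-01/2.6400e-02 = 6
Step 3: [A]₂/[A]₁ = 0.66/0.11 = 6
Step 4: n = ln(6)/ln(6) = 1.00 ≈ 1
Step 5: The reaction is first order in A.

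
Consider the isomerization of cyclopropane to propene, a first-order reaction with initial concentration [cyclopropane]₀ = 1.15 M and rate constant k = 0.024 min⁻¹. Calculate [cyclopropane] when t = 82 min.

0.1607 M

Step 1: For a first-order reaction: [cyclopropane] = [cyclopropane]₀ × e^(-kt)
Step 2: [cyclopropane] = 1.15 × e^(-0.024 × 82)
Step 3: [cyclopropane] = 1.15 × e^(-1.968)
Step 4: [cyclopropane] = 1.15 × 0.139736 = 0.1607 M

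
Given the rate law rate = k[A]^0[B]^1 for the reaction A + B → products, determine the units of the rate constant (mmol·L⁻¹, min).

min⁻¹

Step 1: Overall order = 0 + 1 = 1.
Step 2: rate has units mmol·L⁻¹·min⁻¹; [A]^0[B]^1 has units (mmol·L⁻¹)^1.
Step 3: k = rate/([A]^0[B]^1), so units of k = (mmol·L⁻¹)^(1-1)·min⁻¹ = min⁻¹.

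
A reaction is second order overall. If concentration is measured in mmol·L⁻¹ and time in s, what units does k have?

(mmol·L⁻¹)⁻¹·s⁻¹

Step 1: For overall order n, rate = k × (concentration)^n.
Step 2: Rate has units mmol·L⁻¹·s⁻¹; concentration term has units (mmol·L⁻¹)^2.
Step 3: k = rate / (concentration)^n, so units of k = (mmol·L⁻¹)^(1-2)·s⁻¹ = (mmol·L⁻¹)⁻¹·s⁻¹.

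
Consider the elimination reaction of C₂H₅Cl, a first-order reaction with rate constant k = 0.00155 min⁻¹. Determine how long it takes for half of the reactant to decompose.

447.2 min

Step 1: For a first-order reaction, t₁/₂ = ln(2)/k
Step 2: t₁/₂ = ln(2)/0.00155
Step 3: t₁/₂ = 0.6931/0.00155 = 447.2 min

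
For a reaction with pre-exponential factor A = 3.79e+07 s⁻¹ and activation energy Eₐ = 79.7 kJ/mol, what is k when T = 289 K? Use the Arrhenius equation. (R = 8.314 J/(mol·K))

1.49e-07 s⁻¹

Step 1: Use the Arrhenius equation: k = A × exp(-Eₐ/RT)
Step 2: Convert Eₐ to J/mol: 79.7 kJ/mol = 79700 J/mol
Step 3: Calculate the exponent: -Eₐ/(RT) = -79700/(8.314 × 289) = -33.17038
Step 4: k = 3.79e+07 × exp(-33.17038)
Step 5: k = 3.79e+07 × 3.92905e-15 = 1.4891e-07 s⁻¹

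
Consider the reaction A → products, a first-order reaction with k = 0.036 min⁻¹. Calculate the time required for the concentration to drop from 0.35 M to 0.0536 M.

52.12 min

Step 1: For first-order: t = ln([A]₀/[A])/k
Step 2: t = ln(0.35/0.0536)/0.036
Step 3: t = ln(6.53)/0.036
Step 4: t = 1.876/0.036 = 52.12 min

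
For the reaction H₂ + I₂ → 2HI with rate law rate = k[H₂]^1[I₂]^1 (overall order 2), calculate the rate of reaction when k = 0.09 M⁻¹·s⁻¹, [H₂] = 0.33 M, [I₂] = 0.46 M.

0.01366 M/s

Step 1: The rate law is rate = k[H₂]^1[I₂]^1, overall order = 1+1 = 2
Step 2: Substitute values: rate = 0.09 × (0.33)^1 × (0.46)^1
Step 3: rate = 0.09 × 0.33 × 0.46 = 0.013662 M/s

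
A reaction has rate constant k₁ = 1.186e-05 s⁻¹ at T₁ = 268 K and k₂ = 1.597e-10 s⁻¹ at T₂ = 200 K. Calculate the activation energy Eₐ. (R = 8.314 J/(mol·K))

73.5 kJ/mol

Step 1: Use the two-temperature Arrhenius form: ln(k₂/k₁) = -Eₐ/R × (1/T₂ - 1/T₁)
Step 2: ln(k₂/k₁) = ln(1.597e-10/1.186e-05) = ln(1.34654e-05) = -11.2154
Step 3: 1/T₂ - 1/T₁ = 1/200 - 1/268 = 1.268657e-03 K⁻¹
Step 4: Eₐ = -R × ln(k₂/k₁) / (1/T₂ - 1/T₁) = -8.314 × -11.2154 / 1.268657e-03
Step 5: Eₐ = 7.3499e+04 J/mol = 73.5 kJ/mol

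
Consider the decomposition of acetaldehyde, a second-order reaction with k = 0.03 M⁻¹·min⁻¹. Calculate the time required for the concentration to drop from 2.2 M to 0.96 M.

19.57 min

Step 1: For second-order: t = (1/[CH₃CHO] - 1/[CH₃CHO]₀)/k
Step 2: t = (1/0.96 - 1/2.2)/0.03
Step 3: t = (1.042 - 0.4545)/0.03
Step 4: t = 0.5871/0.03 = 19.57 min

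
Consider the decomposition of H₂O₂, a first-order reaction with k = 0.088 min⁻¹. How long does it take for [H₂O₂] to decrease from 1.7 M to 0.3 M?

19.71 min

Step 1: For first-order: t = ln([H₂O₂]₀/[H₂O₂])/k
Step 2: t = ln(1.7/0.3)/0.088
Step 3: t = ln(5.667)/0.088
Step 4: t = 1.735/0.088 = 19.71 min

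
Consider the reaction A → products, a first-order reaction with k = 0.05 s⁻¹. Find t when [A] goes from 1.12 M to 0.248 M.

30.15 s

Step 1: For first-order: t = ln([A]₀/[A])/k
Step 2: t = ln(1.12/0.248)/0.05
Step 3: t = ln(4.516)/0.05
Step 4: t = 1.508/0.05 = 30.15 s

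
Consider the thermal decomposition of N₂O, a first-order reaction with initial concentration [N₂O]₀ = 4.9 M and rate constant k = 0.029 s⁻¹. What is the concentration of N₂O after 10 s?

3.666 M

Step 1: For a first-order reaction: [N₂O] = [N₂O]₀ × e^(-kt)
Step 2: [N₂O] = 4.9 × e^(-0.029 × 10)
Step 3: [N₂O] = 4.9 × e^(-0.29)
Step 4: [N₂O] = 4.9 × 0.748264 = 3.666 M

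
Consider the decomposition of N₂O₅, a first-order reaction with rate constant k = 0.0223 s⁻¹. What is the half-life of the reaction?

31.08 s

Step 1: For a first-order reaction, t₁/₂ = ln(2)/k
Step 2: t₁/₂ = ln(2)/0.0223
Step 3: t₁/₂ = 0.6931/0.0223 = 31.08 s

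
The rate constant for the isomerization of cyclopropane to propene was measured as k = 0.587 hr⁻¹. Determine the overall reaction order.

first order (1)

Step 1: The units of k for an nth-order reaction are (concentration)^(1-n)·(time)⁻¹.
Step 2: Here k has units hr⁻¹, so the concentration exponent is 0.
Step 3: 1 - n = 0 ⇒ n = 1. The reaction is first order.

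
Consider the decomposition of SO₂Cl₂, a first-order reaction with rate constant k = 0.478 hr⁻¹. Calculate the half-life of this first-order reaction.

1.45 hr

Step 1: For a first-order reaction, t₁/₂ = ln(2)/k
Step 2: t₁/₂ = ln(2)/0.478
Step 3: t₁/₂ = 0.6931/0.478 = 1.45 hr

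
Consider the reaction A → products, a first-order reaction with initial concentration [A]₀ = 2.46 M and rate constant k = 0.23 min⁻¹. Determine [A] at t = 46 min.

6.253e-05 M

Step 1: For a first-order reaction: [A] = [A]₀ × e^(-kt)
Step 2: [A] = 2.46 × e^(-0.23 × 46)
Step 3: [A] = 2.46 × e^(-10.58)
Step 4: [A] = 2.46 × 2.54193e-05 = 6.253e-05 M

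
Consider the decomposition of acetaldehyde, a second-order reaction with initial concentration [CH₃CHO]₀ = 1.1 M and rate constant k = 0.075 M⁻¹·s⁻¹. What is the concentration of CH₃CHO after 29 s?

0.3242 M

Step 1: For a second-order reaction: 1/[CH₃CHO] = 1/[CH₃CHO]₀ + kt
Step 2: 1/[CH₃CHO] = 1/1.1 + 0.075 × 29
Step 3: 1/[CH₃CHO] = 0.9091 + 2.175 = 3.084
Step 4: [CH₃CHO] = 1/3.084 = 0.3242 M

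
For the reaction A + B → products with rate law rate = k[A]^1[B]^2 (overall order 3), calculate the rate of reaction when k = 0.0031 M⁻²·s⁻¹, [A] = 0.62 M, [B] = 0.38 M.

0.0002775 M/s

Step 1: The rate law is rate = k[A]^1[B]^2, overall order = 1+2 = 3
Step 2: Substitute values: rate = 0.0031 × (0.62)^1 × (0.38)^2
Step 3: rate = 0.0031 × 0.62 × 0.1444 = 0.000277537 M/s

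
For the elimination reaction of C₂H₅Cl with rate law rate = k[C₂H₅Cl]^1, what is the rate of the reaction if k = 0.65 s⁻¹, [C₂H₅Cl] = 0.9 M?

0.585 M/s

Step 1: Identify the rate law: rate = k[C₂H₅Cl]^1
Step 2: Substitute values: rate = 0.65 × (0.9)^1
Step 3: Calculate: rate = 0.65 × 0.9 = 0.585 M/s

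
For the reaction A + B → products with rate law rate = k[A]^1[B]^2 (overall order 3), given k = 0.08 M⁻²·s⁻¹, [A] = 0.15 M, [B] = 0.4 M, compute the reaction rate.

0.00192 M/s

Step 1: The rate law is rate = k[A]^1[B]^2, overall order = 1+2 = 3
Step 2: Substitute values: rate = 0.08 × (0.15)^1 × (0.4)^2
Step 3: rate = 0.08 × 0.15 × 0.16 = 0.00192 M/s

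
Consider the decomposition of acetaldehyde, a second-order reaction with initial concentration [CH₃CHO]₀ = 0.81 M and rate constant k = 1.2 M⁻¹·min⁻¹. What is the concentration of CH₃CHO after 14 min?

0.05545 M

Step 1: For a second-order reaction: 1/[CH₃CHO] = 1/[CH₃CHO]₀ + kt
Step 2: 1/[CH₃CHO] = 1/0.81 + 1.2 × 14
Step 3: 1/[CH₃CHO] = 1.235 + 16.8 = 18.03
Step 4: [CH₃CHO] = 1/18.03 = 0.05545 M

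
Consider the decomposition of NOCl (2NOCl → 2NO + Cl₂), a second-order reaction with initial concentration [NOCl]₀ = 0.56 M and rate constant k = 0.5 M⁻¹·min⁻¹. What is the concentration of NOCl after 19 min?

0.08861 M

Step 1: For a second-order reaction: 1/[NOCl] = 1/[NOCl]₀ + kt
Step 2: 1/[NOCl] = 1/0.56 + 0.5 × 19
Step 3: 1/[NOCl] = 1.786 + 9.5 = 11.29
Step 4: [NOCl] = 1/11.29 = 0.08861 M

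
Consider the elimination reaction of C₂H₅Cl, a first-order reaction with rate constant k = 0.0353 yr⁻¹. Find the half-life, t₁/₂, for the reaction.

19.64 yr

Step 1: For a first-order reaction, t₁/₂ = ln(2)/k
Step 2: t₁/₂ = ln(2)/0.0353
Step 3: t₁/₂ = 0.6931/0.0353 = 19.64 yr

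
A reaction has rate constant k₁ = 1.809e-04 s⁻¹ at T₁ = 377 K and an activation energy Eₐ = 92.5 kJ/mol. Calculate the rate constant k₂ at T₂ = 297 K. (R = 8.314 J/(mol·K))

6.385e-08 s⁻¹

Step 1: Use the two-temperature Arrhenius form: ln(k₂/k₁) = -Eₐ/R × (1/T₂ - 1/T₁)
Step 2: Convert Eₐ to J/mol: 92.5 kJ/mol = 92500 J/mol
Step 3: 1/T₂ - 1/T₁ = 1/297 - 1/377 = 7.144835e-04 K⁻¹
Step 4: ln(k₂/k₁) = -92500/8.314 × 7.144835e-04 = -7.94921
Step 5: k₂ = k₁ × exp(-7.94921) = 1.809e-04 × 3.52941e-04 = 6.385e-08 s⁻¹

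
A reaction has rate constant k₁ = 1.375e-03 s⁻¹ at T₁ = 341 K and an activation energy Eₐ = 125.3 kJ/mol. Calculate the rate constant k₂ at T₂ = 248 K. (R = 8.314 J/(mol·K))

8.719e-11 s⁻¹

Step 1: Use the two-temperature Arrhenius form: ln(k₂/k₁) = -Eₐ/R × (1/T₂ - 1/T₁)
Step 2: Convert Eₐ to J/mol: 125.3 kJ/mol = 125300 J/mol
Step 3: 1/T₂ - 1/T₁ = 1/248 - 1/341 = 1.099707e-03 K⁻¹
Step 4: ln(k₂/k₁) = -125300/8.314 × 1.099707e-03 = -16.57365
Step 5: k₂ = k₁ × exp(-16.57365) = 1.375e-03 × 6.34096e-08 = 8.719e-11 s⁻¹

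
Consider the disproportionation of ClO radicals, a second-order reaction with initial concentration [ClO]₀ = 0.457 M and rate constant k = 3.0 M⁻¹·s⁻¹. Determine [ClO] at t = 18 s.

0.0178 M

Step 1: For a second-order reaction: 1/[ClO] = 1/[ClO]₀ + kt
Step 2: 1/[ClO] = 1/0.457 + 3.0 × 18
Step 3: 1/[ClO] = 2.188 + 54 = 56.19
Step 4: [ClO] = 1/56.19 = 0.0178 M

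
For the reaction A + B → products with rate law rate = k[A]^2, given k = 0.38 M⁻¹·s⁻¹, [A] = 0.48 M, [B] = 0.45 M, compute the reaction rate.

0.08755 M/s

Step 1: The rate law is rate = k[A]^2
Step 2: Note that the rate does not depend on [B] (zero order in B).
Step 3: rate = 0.38 × (0.48)^2 = 0.087552 M/s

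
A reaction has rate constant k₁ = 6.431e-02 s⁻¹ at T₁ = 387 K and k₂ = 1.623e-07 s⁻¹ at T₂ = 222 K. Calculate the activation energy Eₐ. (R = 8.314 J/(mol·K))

55.8 kJ/mol

Step 1: Use the two-temperature Arrhenius form: ln(k₂/k₁) = -Eₐ/R × (1/T₂ - 1/T₁)
Step 2: ln(k₂/k₁) = ln(1.623e-07/6.431e-02) = ln(2.52371e-06) = -12.8898
Step 3: 1/T₂ - 1/T₁ = 1/222 - 1/387 = 1.920525e-03 K⁻¹
Step 4: Eₐ = -R × ln(k₂/k₁) / (1/T₂ - 1/T₁) = -8.314 × -12.8898 / 1.920525e-03
Step 5: Eₐ = 5.5800e+04 J/mol = 55.8 kJ/mol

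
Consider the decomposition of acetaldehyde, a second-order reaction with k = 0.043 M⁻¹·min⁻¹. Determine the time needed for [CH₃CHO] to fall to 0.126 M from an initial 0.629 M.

147.6 min

Step 1: For second-order: t = (1/[CH₃CHO] - 1/[CH₃CHO]₀)/k
Step 2: t = (1/0.126 - 1/0.629)/0.043
Step 3: t = (7.937 - 1.59)/0.043
Step 4: t = 6.347/0.043 = 147.6 min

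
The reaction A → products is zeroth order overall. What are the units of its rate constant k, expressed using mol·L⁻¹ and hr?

mol·L⁻¹·hr⁻¹

Step 1: For overall order n, rate = k × (concentration)^n.
Step 2: Rate has units mol·L⁻¹·hr⁻¹; concentration term has units (mol·L⁻¹)^0.
Step 3: k = rate / (concentration)^n, so units of k = (mol·L⁻¹)^(1-0)·hr⁻¹ = mol·L⁻¹·hr⁻¹.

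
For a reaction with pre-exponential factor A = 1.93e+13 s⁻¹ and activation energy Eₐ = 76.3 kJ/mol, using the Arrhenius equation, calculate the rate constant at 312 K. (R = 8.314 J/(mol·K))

3.24e+00 s⁻¹

Step 1: Use the Arrhenius equation: k = A × exp(-Eₐ/RT)
Step 2: Convert Eₐ to J/mol: 76.3 kJ/mol = 76300 J/mol
Step 3: Calculate the exponent: -Eₐ/(RT) = -76300/(8.314 × 312) = -29.41440
Step 4: k = 1.93e+13 × exp(-29.41440)
Step 5: k = 1.93e+13 × 1.68069e-13 = 3.2437e+00 s⁻¹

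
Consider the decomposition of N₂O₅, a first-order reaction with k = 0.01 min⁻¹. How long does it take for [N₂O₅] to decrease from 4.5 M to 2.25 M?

69.31 min

Step 1: For first-order: t = ln([N₂O₅]₀/[N₂O₅])/k
Step 2: t = ln(4.5/2.25)/0.01
Step 3: t = ln(2)/0.01
Step 4: t = 0.6931/0.01 = 69.31 min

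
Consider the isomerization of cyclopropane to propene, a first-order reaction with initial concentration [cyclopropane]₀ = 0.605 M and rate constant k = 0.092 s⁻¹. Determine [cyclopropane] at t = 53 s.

0.004615 M

Step 1: For a first-order reaction: [cyclopropane] = [cyclopropane]₀ × e^(-kt)
Step 2: [cyclopropane] = 0.605 × e^(-0.092 × 53)
Step 3: [cyclopropane] = 0.605 × e^(-4.876)
Step 4: [cyclopropane] = 0.605 × 0.00762746 = 0.004615 M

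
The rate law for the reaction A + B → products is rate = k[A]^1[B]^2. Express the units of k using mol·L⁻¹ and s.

(mol·L⁻¹)⁻²·s⁻¹

Step 1: Overall order = 1 + 2 = 3.
Step 2: rate has units mol·L⁻¹·s⁻¹; [A]^1[B]^2 has units (mol·L⁻¹)^3.
Step 3: k = rate/([A]^1[B]^2), so units of k = (mol·L⁻¹)^(1-3)·s⁻¹ = (mol·L⁻¹)⁻²·s⁻¹.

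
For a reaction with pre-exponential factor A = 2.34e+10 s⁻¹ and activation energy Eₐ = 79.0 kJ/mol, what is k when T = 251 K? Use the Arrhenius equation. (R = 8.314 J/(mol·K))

8.48e-07 s⁻¹

Step 1: Use the Arrhenius equation: k = A × exp(-Eₐ/RT)
Step 2: Convert Eₐ to J/mol: 79.0 kJ/mol = 79000 J/mol
Step 3: Calculate the exponent: -Eₐ/(RT) = -79000/(8.314 × 251) = -37.85675
Step 4: k = 2.34e+10 × exp(-37.85675)
Step 5: k = 2.34e+10 × 3.62262e-17 = 8.4769e-07 s⁻¹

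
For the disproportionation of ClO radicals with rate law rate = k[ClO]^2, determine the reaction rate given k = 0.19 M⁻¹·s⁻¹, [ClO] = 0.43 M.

0.03513 M/s

Step 1: Identify the rate law: rate = k[ClO]^2
Step 2: Substitute values: rate = 0.19 × (0.43)^2
Step 3: Calculate: rate = 0.19 × 0.1849 = 0.035131 M/s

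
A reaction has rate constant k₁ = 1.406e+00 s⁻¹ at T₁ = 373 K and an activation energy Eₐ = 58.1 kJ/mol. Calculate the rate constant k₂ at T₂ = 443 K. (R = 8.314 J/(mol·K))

2.714e+01 s⁻¹

Step 1: Use the two-temperature Arrhenius form: ln(k₂/k₁) = -Eₐ/R × (1/T₂ - 1/T₁)
Step 2: Convert Eₐ to J/mol: 58.1 kJ/mol = 58100 J/mol
Step 3: 1/T₂ - 1/T₁ = 1/443 - 1/373 = -4.236288e-04 K⁻¹
Step 4: ln(k₂/k₁) = -58100/8.314 × -4.236288e-04 = 2.96041
Step 5: k₂ = k₁ × exp(2.96041) = 1.406e+00 × 1.93059e+01 = 2.714e+01 s⁻¹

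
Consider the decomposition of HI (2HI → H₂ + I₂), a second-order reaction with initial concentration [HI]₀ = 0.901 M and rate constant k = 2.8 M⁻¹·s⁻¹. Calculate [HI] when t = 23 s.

0.01526 M

Step 1: For a second-order reaction: 1/[HI] = 1/[HI]₀ + kt
Step 2: 1/[HI] = 1/0.901 + 2.8 × 23
Step 3: 1/[HI] = 1.11 + 64.4 = 65.51
Step 4: [HI] = 1/65.51 = 0.01526 M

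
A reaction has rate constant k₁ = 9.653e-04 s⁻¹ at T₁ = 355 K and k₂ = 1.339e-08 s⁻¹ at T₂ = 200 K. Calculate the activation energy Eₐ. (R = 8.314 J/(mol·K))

42.6 kJ/mol

Step 1: Use the two-temperature Arrhenius form: ln(k₂/k₁) = -Eₐ/R × (1/T₂ - 1/T₁)
Step 2: ln(k₂/k₁) = ln(1.339e-08/9.653e-04) = ln(1.38713e-05) = -11.1857
Step 3: 1/T₂ - 1/T₁ = 1/200 - 1/355 = 2.183099e-03 K⁻¹
Step 4: Eₐ = -R × ln(k₂/k₁) / (1/T₂ - 1/T₁) = -8.314 × -11.1857 / 2.183099e-03
Step 5: Eₐ = 4.2599e+04 J/mol = 42.6 kJ/mol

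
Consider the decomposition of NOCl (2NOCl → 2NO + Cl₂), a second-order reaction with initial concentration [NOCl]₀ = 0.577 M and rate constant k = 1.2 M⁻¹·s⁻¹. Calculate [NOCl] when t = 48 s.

0.01685 M

Step 1: For a second-order reaction: 1/[NOCl] = 1/[NOCl]₀ + kt
Step 2: 1/[NOCl] = 1/0.577 + 1.2 × 48
Step 3: 1/[NOCl] = 1.733 + 57.6 = 59.33
Step 4: [NOCl] = 1/59.33 = 0.01685 M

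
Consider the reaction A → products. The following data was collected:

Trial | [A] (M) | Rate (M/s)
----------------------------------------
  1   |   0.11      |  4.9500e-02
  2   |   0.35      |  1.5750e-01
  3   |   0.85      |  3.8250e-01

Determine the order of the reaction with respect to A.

first order (1)

Step 1: Compare trials to find order n where rate₂/rate₁ = ([A]₂/[A]₁)^n
Step 2: rate₂/rate₁ = 1.5750e-01/4.9500e-02 = 3.182
Step 3: [A]₂/[A]₁ = 0.35/0.11 = 3.182
Step 4: n = ln(3.182)/ln(3.182) = 1.00 ≈ 1
Step 5: The reaction is first order in A.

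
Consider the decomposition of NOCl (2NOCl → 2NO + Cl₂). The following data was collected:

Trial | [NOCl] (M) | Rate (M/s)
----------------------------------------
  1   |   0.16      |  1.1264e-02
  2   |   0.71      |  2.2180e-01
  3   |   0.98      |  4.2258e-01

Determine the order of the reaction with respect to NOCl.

second order (2)

Step 1: Compare trials to find order n where rate₂/rate₁ = ([NOCl]₂/[NOCl]₁)^n
Step 2: rate₂/rate₁ = 2.2180e-01/1.1264e-02 = 19.69
Step 3: [NOCl]₂/[NOCl]₁ = 0.71/0.16 = 4.438
Step 4: n = ln(19.69)/ln(4.438) = 2.00 ≈ 2
Step 5: The reaction is second order in NOCl.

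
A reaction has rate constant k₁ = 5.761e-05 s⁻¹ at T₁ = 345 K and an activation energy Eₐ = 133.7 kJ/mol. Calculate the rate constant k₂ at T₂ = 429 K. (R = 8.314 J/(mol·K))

5.300e-01 s⁻¹

Step 1: Use the two-temperature Arrhenius form: ln(k₂/k₁) = -Eₐ/R × (1/T₂ - 1/T₁)
Step 2: Convert Eₐ to J/mol: 133.7 kJ/mol = 133700 J/mol
Step 3: 1/T₂ - 1/T₁ = 1/429 - 1/345 = -5.675484e-04 K⁻¹
Step 4: ln(k₂/k₁) = -133700/8.314 × -5.675484e-04 = 9.12692
Step 5: k₂ = k₁ × exp(9.12692) = 5.761e-05 × 9.19964e+03 = 5.300e-01 s⁻¹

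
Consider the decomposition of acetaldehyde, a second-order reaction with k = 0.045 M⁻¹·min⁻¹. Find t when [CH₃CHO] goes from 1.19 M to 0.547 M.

21.95 min

Step 1: For second-order: t = (1/[CH₃CHO] - 1/[CH₃CHO]₀)/k
Step 2: t = (1/0.547 - 1/1.19)/0.045
Step 3: t = (1.828 - 0.8403)/0.045
Step 4: t = 0.9878/0.045 = 21.95 min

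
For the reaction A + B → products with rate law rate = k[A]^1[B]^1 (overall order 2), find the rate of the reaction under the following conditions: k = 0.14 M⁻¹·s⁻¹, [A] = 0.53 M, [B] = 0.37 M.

0.02745 M/s

Step 1: The rate law is rate = k[A]^1[B]^1, overall order = 1+1 = 2
Step 2: Substitute values: rate = 0.14 × (0.53)^1 × (0.37)^1
Step 3: rate = 0.14 × 0.53 × 0.37 = 0.027454 M/s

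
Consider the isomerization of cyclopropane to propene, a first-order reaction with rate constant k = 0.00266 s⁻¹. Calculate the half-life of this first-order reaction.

260.6 s

Step 1: For a first-order reaction, t₁/₂ = ln(2)/k
Step 2: t₁/₂ = ln(2)/0.00266
Step 3: t₁/₂ = 0.6931/0.00266 = 260.6 s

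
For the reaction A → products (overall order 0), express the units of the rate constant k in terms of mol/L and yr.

mol/L·yr⁻¹

Step 1: For overall order n, rate = k × (concentration)^n.
Step 2: Rate has units mol/L·yr⁻¹; concentration term has units (mol/L)^0.
Step 3: k = rate / (concentration)^n, so units of k = (mol/L)^(1-0)·yr⁻¹ = mol/L·yr⁻¹.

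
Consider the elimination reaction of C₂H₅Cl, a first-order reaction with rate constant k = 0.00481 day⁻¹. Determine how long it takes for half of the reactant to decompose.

144.1 day

Step 1: For a first-order reaction, t₁/₂ = ln(2)/k
Step 2: t₁/₂ = ln(2)/0.00481
Step 3: t₁/₂ = 0.6931/0.00481 = 144.1 day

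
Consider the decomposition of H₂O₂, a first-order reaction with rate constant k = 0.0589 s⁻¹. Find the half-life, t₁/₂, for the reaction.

11.77 s

Step 1: For a first-order reaction, t₁/₂ = ln(2)/k
Step 2: t₁/₂ = ln(2)/0.0589
Step 3: t₁/₂ = 0.6931/0.0589 = 11.77 s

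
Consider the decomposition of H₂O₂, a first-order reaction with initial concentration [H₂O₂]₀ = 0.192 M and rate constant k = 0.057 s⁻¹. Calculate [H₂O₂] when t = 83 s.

0.001693 M

Step 1: For a first-order reaction: [H₂O₂] = [H₂O₂]₀ × e^(-kt)
Step 2: [H₂O₂] = 0.192 × e^(-0.057 × 83)
Step 3: [H₂O₂] = 0.192 × e^(-4.731)
Step 4: [H₂O₂] = 0.192 × 0.00881765 = 0.001693 M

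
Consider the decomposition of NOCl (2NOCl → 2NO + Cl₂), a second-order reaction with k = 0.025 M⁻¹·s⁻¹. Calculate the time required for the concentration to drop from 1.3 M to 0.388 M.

72.32 s

Step 1: For second-order: t = (1/[NOCl] - 1/[NOCl]₀)/k
Step 2: t = (1/0.388 - 1/1.3)/0.025
Step 3: t = (2.577 - 0.7692)/0.025
Step 4: t = 1.808/0.025 = 72.32 s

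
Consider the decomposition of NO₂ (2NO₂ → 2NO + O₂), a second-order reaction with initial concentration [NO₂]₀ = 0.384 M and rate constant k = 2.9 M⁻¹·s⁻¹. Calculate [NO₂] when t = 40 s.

0.008431 M

Step 1: For a second-order reaction: 1/[NO₂] = 1/[NO₂]₀ + kt
Step 2: 1/[NO₂] = 1/0.384 + 2.9 × 40
Step 3: 1/[NO₂] = 2.604 + 116 = 118.6
Step 4: [NO₂] = 1/118.6 = 0.008431 M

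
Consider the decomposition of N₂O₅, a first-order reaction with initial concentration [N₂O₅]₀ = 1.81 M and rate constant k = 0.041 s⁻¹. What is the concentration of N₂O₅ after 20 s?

0.7972 M

Step 1: For a first-order reaction: [N₂O₅] = [N₂O₅]₀ × e^(-kt)
Step 2: [N₂O₅] = 1.81 × e^(-0.041 × 20)
Step 3: [N₂O₅] = 1.81 × e^(-0.82)
Step 4: [N₂O₅] = 1.81 × 0.440432 = 0.7972 M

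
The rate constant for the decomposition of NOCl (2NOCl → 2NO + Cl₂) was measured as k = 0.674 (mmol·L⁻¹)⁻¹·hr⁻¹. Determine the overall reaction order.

second order (2)

Step 1: The units of k for an nth-order reaction are (concentration)^(1-n)·(time)⁻¹.
Step 2: Here k has units (mmol·L⁻¹)⁻¹·hr⁻¹, so the concentration exponent is -1.
Step 3: 1 - n = -1 ⇒ n = 2. The reaction is second order.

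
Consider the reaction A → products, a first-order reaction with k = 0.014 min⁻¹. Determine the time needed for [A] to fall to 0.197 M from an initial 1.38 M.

139 min

Step 1: For first-order: t = ln([A]₀/[A])/k
Step 2: t = ln(1.38/0.197)/0.014
Step 3: t = ln(7.005)/0.014
Step 4: t = 1.947/0.014 = 139 min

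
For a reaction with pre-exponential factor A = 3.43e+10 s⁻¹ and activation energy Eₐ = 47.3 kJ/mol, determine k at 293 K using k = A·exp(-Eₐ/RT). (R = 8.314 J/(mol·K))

1.27e+02 s⁻¹

Step 1: Use the Arrhenius equation: k = A × exp(-Eₐ/RT)
Step 2: Convert Eₐ to J/mol: 47.3 kJ/mol = 47300 J/mol
Step 3: Calculate the exponent: -Eₐ/(RT) = -47300/(8.314 × 293) = -19.41706
Step 4: k = 3.43e+10 × exp(-19.41706)
Step 5: k = 3.43e+10 × 3.69214e-09 = 1.2664e+02 s⁻¹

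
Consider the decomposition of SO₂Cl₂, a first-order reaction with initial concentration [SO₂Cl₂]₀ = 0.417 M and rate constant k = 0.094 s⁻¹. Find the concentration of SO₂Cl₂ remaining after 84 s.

0.0001552 M

Step 1: For a first-order reaction: [SO₂Cl₂] = [SO₂Cl₂]₀ × e^(-kt)
Step 2: [SO₂Cl₂] = 0.417 × e^(-0.094 × 84)
Step 3: [SO₂Cl₂] = 0.417 × e^(-7.896)
Step 4: [SO₂Cl₂] = 0.417 × 0.000372229 = 0.0001552 M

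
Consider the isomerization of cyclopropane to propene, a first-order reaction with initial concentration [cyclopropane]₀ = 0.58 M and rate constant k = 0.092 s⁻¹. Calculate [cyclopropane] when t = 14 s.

0.16 M

Step 1: For a first-order reaction: [cyclopropane] = [cyclopropane]₀ × e^(-kt)
Step 2: [cyclopropane] = 0.58 × e^(-0.092 × 14)
Step 3: [cyclopropane] = 0.58 × e^(-1.288)
Step 4: [cyclopropane] = 0.58 × 0.275822 = 0.16 M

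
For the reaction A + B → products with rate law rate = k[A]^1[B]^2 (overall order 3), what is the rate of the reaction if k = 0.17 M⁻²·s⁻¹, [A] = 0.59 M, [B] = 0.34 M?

0.01159 M/s

Step 1: The rate law is rate = k[A]^1[B]^2, overall order = 1+2 = 3
Step 2: Substitute values: rate = 0.17 × (0.59)^1 × (0.34)^2
Step 3: rate = 0.17 × 0.59 × 0.1156 = 0.0115947 M/s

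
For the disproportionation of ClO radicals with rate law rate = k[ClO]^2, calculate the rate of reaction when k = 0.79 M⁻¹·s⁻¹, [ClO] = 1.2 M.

1.138 M/s

Step 1: Identify the rate law: rate = k[ClO]^2
Step 2: Substitute values: rate = 0.79 × (1.2)^2
Step 3: Calculate: rate = 0.79 × 1.44 = 1.1376 M/s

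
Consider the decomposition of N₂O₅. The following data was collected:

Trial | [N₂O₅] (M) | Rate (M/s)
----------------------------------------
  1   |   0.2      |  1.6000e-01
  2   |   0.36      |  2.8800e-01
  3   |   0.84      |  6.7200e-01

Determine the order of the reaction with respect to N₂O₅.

first order (1)

Step 1: Compare trials to find order n where rate₂/rate₁ = ([N₂O₅]₂/[N₂O₅]₁)^n
Step 2: rate₂/rate₁ = 2.8800e-01/1.6000e-01 = 1.8
Step 3: [N₂O₅]₂/[N₂O₅]₁ = 0.36/0.2 = 1.8
Step 4: n = ln(1.8)/ln(1.8) = 1.00 ≈ 1
Step 5: The reaction is first order in N₂O₅.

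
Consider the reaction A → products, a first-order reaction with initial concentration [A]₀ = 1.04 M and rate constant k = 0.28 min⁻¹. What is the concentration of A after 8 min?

0.1107 M

Step 1: For a first-order reaction: [A] = [A]₀ × e^(-kt)
Step 2: [A] = 1.04 × e^(-0.28 × 8)
Step 3: [A] = 1.04 × e^(-2.24)
Step 4: [A] = 1.04 × 0.106459 = 0.1107 M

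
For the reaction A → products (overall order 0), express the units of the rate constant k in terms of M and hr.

M·hr⁻¹

Step 1: For overall order n, rate = k × (concentration)^n.
Step 2: Rate has units M·hr⁻¹; concentration term has units M^0.
Step 3: k = rate / (concentration)^n, so units of k = M^(1-0)·hr⁻¹ = M·hr⁻¹.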